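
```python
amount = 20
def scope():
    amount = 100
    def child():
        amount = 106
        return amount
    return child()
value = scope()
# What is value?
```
106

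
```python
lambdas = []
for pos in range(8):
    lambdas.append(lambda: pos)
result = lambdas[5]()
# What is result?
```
7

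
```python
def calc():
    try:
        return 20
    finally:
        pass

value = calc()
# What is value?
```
20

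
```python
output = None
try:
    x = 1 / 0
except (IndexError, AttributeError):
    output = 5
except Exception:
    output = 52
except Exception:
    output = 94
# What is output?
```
52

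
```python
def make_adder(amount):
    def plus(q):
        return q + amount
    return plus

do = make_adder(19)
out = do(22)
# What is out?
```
41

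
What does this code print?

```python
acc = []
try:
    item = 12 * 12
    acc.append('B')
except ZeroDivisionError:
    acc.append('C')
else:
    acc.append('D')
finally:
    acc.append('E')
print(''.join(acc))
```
BDE

else runs before finally when no exception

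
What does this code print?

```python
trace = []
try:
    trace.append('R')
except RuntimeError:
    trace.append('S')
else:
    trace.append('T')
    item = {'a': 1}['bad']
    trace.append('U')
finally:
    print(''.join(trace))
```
RT

Try succeeds, else appends 'T', KeyError in else is uncaught, finally prints before exception propagates ('U' never appended)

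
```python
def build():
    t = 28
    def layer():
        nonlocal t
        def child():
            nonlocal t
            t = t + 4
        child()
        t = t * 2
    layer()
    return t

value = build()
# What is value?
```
64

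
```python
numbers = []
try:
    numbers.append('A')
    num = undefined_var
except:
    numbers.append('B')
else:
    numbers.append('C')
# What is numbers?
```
['A', 'B']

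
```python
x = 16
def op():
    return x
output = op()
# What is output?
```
16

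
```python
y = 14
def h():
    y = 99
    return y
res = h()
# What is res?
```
99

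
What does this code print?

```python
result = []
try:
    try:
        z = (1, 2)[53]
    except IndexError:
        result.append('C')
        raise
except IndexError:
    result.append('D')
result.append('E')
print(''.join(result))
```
CDE

raise without argument re-raises current exception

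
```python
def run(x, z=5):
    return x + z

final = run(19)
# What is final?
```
24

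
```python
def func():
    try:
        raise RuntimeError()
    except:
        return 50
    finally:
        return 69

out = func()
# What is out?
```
69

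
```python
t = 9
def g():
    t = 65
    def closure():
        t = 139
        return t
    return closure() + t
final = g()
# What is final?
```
204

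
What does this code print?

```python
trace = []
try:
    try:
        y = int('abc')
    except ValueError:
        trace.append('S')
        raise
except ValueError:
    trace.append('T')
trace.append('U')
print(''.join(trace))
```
STU

raise without argument re-raises current exception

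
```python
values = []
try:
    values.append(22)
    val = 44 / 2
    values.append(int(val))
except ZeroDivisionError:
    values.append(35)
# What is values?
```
[22, 22]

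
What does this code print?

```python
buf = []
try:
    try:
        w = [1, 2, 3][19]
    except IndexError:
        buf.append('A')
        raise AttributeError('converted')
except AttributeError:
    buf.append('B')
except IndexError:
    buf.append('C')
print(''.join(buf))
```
AB

New AttributeError raised, caught by outer AttributeError handler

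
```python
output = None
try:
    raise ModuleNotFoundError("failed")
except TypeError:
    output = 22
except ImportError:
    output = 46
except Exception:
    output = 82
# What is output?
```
46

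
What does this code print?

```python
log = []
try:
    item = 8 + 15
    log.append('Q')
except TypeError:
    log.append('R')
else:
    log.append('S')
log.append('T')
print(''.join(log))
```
QST

else block runs when no exception occurs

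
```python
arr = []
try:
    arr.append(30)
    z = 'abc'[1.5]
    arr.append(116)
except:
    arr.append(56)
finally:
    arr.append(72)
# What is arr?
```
[30, 56, 72]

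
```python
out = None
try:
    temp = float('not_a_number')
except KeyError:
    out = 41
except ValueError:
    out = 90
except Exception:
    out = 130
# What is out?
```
90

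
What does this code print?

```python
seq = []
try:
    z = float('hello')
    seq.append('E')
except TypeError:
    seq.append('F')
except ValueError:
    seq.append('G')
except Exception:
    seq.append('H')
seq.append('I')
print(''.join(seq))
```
GI

ValueError matches before generic Exception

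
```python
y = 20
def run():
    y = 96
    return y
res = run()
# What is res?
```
96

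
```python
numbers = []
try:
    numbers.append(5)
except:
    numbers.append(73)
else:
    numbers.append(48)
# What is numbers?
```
[5, 48]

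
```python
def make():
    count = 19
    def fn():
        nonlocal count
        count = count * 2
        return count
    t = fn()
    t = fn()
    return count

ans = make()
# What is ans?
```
76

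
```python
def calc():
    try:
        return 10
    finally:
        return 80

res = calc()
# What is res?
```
80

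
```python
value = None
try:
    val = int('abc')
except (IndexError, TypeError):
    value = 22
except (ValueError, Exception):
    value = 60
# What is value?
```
60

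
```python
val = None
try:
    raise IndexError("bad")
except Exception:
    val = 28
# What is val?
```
28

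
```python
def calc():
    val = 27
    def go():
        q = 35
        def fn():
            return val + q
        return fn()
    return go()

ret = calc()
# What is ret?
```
62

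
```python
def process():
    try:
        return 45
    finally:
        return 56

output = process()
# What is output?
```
56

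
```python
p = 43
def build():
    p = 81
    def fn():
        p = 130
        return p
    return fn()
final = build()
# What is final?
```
130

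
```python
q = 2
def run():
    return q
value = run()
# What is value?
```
2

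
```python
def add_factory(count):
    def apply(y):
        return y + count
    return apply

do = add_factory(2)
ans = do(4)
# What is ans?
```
6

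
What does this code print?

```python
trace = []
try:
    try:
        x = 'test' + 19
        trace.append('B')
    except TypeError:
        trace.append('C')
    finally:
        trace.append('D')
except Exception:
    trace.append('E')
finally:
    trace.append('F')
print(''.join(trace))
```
CDF

Both finally blocks run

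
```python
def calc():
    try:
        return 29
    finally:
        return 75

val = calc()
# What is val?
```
75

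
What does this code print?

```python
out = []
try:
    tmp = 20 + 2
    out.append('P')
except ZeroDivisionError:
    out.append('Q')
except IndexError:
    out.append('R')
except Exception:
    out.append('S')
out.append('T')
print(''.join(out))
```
PT

No exception, try block completes normally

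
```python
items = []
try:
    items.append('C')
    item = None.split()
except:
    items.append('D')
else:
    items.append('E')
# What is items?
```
['C', 'D']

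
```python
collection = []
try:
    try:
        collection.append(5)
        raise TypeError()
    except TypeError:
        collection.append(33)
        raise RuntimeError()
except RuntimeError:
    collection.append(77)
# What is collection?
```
[5, 33, 77]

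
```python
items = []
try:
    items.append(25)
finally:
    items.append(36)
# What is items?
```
[25, 36]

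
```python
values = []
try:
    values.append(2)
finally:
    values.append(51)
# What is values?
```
[2, 51]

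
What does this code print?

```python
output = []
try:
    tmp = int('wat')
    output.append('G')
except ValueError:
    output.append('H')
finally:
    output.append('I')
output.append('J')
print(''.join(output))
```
HIJ

finally always runs, even after exception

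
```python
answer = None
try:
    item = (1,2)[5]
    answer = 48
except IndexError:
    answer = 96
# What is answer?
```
96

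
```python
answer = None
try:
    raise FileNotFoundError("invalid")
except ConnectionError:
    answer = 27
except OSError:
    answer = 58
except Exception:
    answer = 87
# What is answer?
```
58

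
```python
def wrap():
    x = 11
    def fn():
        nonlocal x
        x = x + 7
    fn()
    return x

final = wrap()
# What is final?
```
18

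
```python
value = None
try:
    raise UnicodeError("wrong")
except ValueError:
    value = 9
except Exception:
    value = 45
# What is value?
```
9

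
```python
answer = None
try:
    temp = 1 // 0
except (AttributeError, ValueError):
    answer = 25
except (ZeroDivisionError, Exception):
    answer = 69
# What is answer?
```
69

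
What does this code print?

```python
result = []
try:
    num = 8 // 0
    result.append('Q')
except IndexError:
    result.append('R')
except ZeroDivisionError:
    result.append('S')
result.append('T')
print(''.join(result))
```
ST

ZeroDivisionError is caught by its specific handler, not IndexError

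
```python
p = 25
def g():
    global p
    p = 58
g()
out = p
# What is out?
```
58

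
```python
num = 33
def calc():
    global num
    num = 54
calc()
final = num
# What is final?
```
54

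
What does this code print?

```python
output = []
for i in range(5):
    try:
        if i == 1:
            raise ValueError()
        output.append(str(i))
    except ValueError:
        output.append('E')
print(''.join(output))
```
0E234

Exception on i=1 caught, loop continues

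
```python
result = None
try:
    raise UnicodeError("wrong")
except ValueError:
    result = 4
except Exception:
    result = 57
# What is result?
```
4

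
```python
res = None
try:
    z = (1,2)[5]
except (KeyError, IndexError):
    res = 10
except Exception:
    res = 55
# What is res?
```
10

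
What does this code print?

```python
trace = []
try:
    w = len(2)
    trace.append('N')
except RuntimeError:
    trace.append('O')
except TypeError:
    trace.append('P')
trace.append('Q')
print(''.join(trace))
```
PQ

TypeError is caught by its specific handler, not RuntimeError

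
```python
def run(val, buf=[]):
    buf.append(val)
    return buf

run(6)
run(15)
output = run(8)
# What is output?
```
[6, 15, 8]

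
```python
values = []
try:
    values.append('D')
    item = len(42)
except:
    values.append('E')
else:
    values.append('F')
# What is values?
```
['D', 'E']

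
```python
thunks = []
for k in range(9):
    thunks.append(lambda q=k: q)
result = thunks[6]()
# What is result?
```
6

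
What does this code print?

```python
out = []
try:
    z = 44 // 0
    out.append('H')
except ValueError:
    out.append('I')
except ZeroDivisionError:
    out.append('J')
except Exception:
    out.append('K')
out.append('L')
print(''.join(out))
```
JL

ZeroDivisionError matches before generic Exception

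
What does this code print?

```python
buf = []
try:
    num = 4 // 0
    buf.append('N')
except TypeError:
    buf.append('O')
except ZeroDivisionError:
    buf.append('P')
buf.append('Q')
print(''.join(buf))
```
PQ

ZeroDivisionError is caught by its specific handler, not TypeError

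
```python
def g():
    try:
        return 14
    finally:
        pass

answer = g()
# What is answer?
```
14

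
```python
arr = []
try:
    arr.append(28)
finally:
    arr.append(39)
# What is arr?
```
[28, 39]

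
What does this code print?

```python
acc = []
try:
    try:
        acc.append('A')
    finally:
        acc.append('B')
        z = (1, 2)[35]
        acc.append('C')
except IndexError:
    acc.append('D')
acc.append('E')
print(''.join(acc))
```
ABDE

Exception in inner finally caught by outer except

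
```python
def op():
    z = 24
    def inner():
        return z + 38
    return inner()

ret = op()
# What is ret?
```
62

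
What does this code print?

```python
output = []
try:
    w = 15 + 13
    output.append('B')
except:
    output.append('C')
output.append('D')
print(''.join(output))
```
BD

No exception, try block completes normally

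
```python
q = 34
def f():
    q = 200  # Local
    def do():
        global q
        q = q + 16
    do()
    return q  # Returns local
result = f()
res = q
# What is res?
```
50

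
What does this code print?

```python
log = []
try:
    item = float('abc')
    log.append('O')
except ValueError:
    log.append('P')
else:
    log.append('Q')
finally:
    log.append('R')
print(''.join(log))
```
PR

Exception: except runs, else skipped, finally runs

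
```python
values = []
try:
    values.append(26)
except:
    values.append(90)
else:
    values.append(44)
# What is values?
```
[26, 44]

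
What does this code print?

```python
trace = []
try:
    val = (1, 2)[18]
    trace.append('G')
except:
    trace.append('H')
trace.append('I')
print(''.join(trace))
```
HI

Exception raised in try, caught by bare except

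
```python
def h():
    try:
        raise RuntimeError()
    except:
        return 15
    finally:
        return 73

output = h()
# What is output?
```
73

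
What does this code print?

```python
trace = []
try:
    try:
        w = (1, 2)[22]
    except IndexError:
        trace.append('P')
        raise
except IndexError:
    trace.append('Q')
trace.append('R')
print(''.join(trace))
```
PQR

raise without argument re-raises current exception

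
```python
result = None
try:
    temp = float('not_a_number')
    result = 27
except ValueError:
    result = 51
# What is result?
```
51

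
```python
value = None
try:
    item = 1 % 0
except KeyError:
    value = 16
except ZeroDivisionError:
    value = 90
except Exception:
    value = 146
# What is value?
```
90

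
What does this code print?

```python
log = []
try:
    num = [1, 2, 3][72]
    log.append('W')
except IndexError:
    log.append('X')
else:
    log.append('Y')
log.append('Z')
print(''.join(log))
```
XZ

else block skipped when exception is caught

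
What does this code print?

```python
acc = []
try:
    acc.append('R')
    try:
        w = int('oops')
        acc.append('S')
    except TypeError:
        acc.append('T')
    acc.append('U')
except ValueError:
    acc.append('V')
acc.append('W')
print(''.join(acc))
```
RVW

Inner handler doesn't match, propagates to outer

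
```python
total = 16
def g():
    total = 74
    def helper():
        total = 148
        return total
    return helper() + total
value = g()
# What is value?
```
222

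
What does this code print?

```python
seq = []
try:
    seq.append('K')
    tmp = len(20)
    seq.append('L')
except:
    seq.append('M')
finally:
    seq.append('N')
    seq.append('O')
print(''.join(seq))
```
KMNO

Code before exception runs, then except, then all of finally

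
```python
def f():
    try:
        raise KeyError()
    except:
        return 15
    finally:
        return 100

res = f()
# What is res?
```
100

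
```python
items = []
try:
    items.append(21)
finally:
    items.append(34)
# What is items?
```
[21, 34]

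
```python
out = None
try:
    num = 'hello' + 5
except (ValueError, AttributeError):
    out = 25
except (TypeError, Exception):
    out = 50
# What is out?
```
50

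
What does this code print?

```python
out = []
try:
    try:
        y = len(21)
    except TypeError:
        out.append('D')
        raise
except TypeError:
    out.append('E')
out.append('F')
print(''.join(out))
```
DEF

raise without argument re-raises current exception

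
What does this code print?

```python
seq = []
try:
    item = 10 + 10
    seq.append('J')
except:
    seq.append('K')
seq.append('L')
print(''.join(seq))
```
JL

No exception, try block completes normally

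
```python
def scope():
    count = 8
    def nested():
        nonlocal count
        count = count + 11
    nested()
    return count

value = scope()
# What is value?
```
19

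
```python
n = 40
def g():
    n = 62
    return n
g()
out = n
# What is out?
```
40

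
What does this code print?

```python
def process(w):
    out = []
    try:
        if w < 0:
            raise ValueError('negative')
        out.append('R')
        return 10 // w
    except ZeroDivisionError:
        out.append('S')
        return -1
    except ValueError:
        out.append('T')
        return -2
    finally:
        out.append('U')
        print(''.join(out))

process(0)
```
RSU

w=0 causes ZeroDivisionError, caught, finally prints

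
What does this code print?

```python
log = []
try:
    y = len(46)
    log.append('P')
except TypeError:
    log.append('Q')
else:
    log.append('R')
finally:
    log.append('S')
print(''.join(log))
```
QS

Exception: except runs, else skipped, finally runs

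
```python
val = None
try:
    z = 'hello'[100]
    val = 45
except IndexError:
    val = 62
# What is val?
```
62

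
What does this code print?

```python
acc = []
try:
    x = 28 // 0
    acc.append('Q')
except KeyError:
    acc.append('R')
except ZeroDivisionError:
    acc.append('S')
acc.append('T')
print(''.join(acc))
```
ST

ZeroDivisionError is caught by its specific handler, not KeyError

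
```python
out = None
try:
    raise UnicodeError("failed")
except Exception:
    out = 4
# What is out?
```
4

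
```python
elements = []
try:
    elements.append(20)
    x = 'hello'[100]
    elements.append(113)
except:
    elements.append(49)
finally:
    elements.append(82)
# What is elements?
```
[20, 49, 82]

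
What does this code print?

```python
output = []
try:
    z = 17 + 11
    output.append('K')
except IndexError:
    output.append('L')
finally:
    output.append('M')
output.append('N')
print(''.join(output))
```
KMN

finally runs after normal execution too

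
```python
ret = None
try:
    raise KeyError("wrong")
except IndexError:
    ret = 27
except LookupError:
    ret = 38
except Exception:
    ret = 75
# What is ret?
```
38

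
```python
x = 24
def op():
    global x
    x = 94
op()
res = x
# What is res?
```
94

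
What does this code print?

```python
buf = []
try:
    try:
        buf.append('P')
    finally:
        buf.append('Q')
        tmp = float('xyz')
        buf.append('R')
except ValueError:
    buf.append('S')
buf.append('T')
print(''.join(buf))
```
PQST

Exception in inner finally caught by outer except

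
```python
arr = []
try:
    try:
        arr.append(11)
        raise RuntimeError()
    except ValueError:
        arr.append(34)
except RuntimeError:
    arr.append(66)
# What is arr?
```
[11, 66]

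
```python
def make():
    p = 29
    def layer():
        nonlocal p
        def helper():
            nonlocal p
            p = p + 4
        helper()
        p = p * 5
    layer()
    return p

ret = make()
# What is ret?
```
165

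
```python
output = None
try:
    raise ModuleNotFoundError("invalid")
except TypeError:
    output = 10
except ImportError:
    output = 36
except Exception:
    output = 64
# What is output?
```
36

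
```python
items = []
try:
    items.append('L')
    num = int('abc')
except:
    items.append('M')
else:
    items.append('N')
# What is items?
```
['L', 'M']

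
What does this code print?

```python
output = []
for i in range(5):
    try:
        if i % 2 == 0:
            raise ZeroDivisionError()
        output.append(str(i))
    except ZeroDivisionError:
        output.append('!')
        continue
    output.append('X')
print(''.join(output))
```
!1X!3X!

continue in except skips rest of loop body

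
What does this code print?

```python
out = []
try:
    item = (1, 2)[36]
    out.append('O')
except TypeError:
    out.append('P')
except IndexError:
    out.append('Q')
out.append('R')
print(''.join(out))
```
QR

IndexError is caught by its specific handler, not TypeError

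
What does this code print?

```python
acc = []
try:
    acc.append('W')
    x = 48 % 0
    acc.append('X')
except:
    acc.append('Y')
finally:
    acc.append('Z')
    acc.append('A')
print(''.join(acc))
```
WYZA

Code before exception runs, then except, then all of finally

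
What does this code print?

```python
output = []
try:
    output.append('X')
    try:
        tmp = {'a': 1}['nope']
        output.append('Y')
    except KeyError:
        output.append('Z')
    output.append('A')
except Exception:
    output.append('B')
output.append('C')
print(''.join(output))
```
XZAC

Inner exception caught by inner handler, outer continues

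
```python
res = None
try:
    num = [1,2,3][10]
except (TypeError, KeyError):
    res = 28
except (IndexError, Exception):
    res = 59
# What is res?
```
59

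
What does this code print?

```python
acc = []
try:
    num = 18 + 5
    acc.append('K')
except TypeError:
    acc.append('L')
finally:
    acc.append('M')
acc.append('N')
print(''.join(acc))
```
KMN

finally runs after normal execution too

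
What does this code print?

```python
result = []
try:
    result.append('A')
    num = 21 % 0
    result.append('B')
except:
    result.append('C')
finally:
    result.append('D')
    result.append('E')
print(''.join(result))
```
ACDE

Code before exception runs, then except, then all of finally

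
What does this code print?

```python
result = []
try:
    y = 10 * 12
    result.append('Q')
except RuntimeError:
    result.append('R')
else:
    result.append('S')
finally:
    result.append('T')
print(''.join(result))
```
QST

else runs before finally when no exception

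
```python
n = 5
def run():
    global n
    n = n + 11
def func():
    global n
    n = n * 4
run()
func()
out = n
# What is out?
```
64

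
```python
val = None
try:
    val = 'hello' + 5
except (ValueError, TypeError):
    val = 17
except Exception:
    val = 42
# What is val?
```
17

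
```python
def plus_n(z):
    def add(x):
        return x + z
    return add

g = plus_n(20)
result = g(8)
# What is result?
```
28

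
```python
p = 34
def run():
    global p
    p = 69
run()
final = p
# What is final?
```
69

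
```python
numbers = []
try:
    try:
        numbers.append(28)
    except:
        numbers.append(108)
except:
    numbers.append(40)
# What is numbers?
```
[28]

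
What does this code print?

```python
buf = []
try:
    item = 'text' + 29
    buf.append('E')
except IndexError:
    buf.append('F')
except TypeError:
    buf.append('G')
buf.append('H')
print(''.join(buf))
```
GH

TypeError is caught by its specific handler, not IndexError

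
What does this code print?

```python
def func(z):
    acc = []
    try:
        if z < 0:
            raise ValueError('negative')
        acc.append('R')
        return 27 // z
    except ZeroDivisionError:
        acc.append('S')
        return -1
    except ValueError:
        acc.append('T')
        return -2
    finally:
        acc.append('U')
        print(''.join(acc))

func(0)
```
RSU

z=0 causes ZeroDivisionError, caught, finally prints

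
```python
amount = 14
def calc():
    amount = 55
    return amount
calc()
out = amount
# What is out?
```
14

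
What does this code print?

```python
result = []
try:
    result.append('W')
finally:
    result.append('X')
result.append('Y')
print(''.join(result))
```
WXY

try/finally without except, no exception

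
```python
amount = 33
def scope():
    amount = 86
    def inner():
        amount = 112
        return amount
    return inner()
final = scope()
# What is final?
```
112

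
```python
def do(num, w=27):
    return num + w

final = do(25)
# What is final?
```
52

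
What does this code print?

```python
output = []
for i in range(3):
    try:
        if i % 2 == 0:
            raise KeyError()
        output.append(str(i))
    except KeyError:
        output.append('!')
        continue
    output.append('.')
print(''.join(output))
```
!1.!

continue in except skips rest of loop body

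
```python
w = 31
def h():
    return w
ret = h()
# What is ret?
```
31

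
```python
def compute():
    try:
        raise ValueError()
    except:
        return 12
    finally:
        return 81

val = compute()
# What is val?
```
81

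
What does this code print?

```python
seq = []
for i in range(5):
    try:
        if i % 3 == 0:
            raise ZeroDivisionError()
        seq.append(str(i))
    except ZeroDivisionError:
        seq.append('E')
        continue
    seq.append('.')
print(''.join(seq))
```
E1.2.E4.

continue in except skips rest of loop body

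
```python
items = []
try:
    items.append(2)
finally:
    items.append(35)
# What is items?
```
[2, 35]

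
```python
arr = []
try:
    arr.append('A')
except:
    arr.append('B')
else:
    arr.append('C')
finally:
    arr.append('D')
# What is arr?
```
['A', 'C', 'D']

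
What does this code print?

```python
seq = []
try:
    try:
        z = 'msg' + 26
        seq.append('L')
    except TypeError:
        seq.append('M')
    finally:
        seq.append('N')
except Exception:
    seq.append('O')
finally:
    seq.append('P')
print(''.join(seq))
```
MNP

Both finally blocks run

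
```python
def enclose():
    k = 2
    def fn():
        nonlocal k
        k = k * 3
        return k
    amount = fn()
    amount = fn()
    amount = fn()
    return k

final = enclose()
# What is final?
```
54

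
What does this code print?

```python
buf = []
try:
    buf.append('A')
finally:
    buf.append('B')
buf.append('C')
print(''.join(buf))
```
ABC

try/finally without except, no exception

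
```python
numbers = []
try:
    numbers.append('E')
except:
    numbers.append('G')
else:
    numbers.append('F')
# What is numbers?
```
['E', 'F']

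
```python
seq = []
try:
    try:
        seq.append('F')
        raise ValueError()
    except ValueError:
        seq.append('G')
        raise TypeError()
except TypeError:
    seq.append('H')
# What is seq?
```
['F', 'G', 'H']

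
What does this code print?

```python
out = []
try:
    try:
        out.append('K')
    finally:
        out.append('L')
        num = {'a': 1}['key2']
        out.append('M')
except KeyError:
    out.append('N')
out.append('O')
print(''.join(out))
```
KLNO

Exception in inner finally caught by outer except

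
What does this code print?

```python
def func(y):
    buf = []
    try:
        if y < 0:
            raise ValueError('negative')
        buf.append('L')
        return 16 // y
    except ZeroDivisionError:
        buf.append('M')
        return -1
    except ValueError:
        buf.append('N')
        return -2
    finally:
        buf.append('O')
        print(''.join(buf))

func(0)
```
LMO

y=0 causes ZeroDivisionError, caught, finally prints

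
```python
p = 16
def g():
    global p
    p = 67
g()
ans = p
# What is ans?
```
67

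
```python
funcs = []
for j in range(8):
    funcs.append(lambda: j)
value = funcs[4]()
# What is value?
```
7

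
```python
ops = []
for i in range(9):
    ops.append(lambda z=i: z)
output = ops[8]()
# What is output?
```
8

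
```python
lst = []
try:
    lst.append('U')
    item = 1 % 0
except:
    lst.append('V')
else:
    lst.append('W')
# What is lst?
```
['U', 'V']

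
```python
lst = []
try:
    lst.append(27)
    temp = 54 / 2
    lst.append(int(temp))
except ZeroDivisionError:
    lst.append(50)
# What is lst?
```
[27, 27]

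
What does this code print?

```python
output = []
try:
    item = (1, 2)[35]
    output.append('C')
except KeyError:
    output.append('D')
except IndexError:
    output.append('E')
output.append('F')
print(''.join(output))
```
EF

IndexError is caught by its specific handler, not KeyError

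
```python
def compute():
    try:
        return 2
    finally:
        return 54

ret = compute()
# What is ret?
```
54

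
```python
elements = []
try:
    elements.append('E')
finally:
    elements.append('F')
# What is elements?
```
['E', 'F']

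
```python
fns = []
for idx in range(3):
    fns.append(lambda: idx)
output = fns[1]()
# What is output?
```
2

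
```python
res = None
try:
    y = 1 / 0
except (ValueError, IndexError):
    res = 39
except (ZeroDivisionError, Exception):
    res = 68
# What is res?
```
68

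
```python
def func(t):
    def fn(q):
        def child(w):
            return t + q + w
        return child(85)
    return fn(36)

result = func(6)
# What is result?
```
127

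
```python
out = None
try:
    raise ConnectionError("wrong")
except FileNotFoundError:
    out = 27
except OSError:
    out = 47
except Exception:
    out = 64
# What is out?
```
47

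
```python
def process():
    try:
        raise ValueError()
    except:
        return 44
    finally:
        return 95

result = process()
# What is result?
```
95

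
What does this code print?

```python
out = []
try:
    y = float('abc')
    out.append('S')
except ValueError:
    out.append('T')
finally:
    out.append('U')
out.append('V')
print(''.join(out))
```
TUV

finally always runs, even after exception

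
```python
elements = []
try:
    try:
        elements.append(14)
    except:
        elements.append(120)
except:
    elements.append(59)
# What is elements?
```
[14]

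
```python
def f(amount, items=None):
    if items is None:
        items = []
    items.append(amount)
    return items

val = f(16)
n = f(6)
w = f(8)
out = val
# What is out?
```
[16]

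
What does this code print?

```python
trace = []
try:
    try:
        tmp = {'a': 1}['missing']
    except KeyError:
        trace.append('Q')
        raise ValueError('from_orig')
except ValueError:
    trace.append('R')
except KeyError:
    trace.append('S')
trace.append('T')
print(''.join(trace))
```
QRT

ValueError raised and caught, original KeyError not re-raised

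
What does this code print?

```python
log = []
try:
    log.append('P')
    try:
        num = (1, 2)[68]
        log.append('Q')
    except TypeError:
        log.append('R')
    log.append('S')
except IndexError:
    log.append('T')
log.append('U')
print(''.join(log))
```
PTU

Inner handler doesn't match, propagates to outer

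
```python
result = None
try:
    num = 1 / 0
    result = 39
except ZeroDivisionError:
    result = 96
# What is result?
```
96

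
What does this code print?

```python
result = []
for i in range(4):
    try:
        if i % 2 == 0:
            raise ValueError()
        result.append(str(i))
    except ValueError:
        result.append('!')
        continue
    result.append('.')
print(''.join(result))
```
!1.!3.

continue in except skips rest of loop body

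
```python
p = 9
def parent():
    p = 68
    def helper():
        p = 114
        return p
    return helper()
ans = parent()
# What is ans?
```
114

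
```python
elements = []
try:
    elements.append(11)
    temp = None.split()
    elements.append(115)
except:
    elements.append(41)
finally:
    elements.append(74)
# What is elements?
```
[11, 41, 74]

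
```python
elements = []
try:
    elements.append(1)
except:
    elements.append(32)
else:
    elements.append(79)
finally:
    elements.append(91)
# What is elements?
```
[1, 79, 91]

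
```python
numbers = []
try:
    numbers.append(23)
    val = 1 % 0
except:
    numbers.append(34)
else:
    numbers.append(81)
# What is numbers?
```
[23, 34]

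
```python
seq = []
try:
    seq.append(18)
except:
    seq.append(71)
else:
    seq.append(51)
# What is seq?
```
[18, 51]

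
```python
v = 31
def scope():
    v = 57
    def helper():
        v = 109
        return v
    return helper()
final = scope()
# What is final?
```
109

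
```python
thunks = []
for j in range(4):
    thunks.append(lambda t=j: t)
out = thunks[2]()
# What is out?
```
2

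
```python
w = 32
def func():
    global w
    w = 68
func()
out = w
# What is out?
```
68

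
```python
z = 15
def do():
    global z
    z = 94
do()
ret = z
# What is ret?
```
94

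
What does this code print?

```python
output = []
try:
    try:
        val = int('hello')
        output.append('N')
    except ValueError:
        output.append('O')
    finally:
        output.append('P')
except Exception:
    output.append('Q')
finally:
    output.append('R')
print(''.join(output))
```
OPR

Both finally blocks run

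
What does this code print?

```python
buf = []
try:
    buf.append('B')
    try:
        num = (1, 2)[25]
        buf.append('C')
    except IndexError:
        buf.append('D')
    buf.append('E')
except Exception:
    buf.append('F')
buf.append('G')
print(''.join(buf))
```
BDEG

Inner exception caught by inner handler, outer continues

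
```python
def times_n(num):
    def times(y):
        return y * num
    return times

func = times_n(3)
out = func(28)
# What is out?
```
84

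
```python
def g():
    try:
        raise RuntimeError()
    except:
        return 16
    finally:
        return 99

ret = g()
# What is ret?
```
99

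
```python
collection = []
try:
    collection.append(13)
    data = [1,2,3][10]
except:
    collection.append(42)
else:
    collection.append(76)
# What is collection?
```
[13, 42]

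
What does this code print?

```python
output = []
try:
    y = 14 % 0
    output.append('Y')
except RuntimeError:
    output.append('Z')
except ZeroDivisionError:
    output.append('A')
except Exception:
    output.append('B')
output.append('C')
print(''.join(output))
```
AC

ZeroDivisionError matches before generic Exception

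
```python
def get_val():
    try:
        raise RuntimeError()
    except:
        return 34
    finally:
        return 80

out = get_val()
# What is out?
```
80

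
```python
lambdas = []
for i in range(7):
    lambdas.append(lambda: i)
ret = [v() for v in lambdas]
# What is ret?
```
[6, 6, 6, 6, 6, 6, 6]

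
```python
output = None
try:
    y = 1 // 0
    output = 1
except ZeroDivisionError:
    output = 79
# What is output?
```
79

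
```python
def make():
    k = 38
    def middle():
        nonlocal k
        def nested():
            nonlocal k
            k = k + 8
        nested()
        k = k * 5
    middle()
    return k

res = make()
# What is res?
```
230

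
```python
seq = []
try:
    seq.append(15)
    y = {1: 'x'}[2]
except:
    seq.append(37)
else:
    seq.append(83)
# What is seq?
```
[15, 37]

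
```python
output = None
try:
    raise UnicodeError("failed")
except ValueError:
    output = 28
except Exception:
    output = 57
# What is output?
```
28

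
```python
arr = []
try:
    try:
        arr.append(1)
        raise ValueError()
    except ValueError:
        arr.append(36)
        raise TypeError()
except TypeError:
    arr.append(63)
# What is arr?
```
[1, 36, 63]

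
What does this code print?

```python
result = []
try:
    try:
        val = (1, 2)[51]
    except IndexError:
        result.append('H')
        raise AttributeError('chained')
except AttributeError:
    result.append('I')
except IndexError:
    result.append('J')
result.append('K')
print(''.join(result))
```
HIK

AttributeError raised and caught, original IndexError not re-raised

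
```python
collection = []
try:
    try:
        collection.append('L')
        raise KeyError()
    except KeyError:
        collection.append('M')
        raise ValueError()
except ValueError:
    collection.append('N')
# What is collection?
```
['L', 'M', 'N']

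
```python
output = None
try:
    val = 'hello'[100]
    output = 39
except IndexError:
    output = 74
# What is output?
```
74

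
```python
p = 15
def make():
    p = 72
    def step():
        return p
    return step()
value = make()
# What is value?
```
72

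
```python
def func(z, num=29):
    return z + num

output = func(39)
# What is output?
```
68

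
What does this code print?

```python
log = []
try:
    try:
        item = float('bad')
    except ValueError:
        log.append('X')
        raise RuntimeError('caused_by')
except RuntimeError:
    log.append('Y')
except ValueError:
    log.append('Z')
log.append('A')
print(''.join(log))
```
XYA

RuntimeError raised and caught, original ValueError not re-raised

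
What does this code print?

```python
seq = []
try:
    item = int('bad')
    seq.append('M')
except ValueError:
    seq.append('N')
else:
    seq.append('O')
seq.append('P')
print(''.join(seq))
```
NP

else block skipped when exception is caught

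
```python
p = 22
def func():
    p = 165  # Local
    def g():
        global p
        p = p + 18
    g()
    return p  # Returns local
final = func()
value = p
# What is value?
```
40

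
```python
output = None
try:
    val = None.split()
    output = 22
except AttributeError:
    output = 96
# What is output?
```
96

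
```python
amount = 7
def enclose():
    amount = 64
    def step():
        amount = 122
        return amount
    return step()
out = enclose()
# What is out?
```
122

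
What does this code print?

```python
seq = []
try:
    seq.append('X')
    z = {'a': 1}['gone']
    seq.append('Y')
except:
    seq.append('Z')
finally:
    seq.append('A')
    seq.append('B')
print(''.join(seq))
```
XZAB

Code before exception runs, then except, then all of finally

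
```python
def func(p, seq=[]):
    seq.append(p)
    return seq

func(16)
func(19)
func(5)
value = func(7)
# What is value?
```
[16, 19, 5, 7]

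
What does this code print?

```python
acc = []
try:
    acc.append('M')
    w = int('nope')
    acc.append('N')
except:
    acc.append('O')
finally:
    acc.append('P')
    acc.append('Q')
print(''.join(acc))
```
MOPQ

Code before exception runs, then except, then all of finally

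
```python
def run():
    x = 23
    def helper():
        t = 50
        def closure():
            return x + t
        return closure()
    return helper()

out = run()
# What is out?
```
73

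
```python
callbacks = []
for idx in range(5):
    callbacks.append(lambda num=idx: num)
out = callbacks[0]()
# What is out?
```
0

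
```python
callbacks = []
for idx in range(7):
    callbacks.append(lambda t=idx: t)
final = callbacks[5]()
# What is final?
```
5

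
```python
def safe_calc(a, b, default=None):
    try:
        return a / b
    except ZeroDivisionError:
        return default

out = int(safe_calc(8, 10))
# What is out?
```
0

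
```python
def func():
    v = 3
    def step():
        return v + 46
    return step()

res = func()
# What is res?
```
49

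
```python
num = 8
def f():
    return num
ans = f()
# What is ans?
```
8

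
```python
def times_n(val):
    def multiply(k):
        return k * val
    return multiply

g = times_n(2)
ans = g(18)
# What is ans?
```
36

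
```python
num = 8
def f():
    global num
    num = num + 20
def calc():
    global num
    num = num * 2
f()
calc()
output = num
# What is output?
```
56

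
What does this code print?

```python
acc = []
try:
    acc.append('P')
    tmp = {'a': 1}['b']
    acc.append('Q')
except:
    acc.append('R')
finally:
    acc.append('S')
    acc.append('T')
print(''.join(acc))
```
PRST

Code before exception runs, then except, then all of finally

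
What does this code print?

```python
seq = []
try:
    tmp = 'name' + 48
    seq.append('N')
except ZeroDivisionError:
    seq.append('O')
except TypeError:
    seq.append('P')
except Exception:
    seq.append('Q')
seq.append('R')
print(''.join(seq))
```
PR

TypeError matches before generic Exception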